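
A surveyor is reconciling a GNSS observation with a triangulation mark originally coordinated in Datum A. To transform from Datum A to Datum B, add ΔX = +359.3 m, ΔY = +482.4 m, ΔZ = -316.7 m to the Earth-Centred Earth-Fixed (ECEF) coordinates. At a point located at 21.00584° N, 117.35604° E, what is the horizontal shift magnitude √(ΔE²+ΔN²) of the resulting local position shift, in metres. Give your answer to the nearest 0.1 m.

666.8 m

At φ = 21.00584°, λ = 117.35604°: sin φ = 0.358463, cos φ = 0.933544, sin λ = 0.888168, cos λ = -0.459518.
ΔE = −sin λ·ΔX + cos λ·ΔY = −(0.888168)·(359.3) + (-0.459518)·(482.4) = -540.79 m.
ΔN = −sin φ cos λ·ΔX − sin φ sin λ·ΔY + cos φ·ΔZ = −(0.358463)(-0.459518)(359.3) − (0.358463)(0.888168)(482.4) + (0.933544)(-316.7) = -390.05 m.
Horizontal magnitude = √(ΔE² + ΔN²) = √((-540.79)² + (-390.05)²) = 666.78 m.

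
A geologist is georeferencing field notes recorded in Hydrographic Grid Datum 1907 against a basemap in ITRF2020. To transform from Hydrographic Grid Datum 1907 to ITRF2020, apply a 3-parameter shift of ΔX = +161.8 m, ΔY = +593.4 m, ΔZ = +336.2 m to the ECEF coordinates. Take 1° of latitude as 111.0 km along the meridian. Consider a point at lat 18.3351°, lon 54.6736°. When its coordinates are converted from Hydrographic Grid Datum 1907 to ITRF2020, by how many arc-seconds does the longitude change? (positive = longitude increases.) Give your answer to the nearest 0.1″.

sin φ = 0.314574, cos φ = 0.949233, sin λ = 0.815871, cos λ = 0.578234.
East component: ΔE = −sin λ·ΔX + cos λ·ΔY = −(0.815871)(161.8) + (0.578234)(593.4) = 211.12 m.
1° of latitude spans 111000 m; at latitude φ, 1° of longitude spans that × cos φ = 105364.9 m, so Δλ = 211.12 / 105364.9 × 3600 = 7.213″.

Δλ = 7.2″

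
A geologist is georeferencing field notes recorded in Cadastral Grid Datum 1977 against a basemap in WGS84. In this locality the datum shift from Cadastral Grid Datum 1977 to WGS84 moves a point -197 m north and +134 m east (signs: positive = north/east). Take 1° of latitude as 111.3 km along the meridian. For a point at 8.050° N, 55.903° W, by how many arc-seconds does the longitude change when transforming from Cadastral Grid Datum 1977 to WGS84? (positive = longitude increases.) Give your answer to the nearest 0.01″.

At latitude 8.050°, cos φ = 0.990146.
1° of longitude at this latitude = 111.3 × cos φ = 110.20 km, so Δλ = 134.0 / 110203.3 = 0.0012159° = 4.377″.

Δλ = 4.38″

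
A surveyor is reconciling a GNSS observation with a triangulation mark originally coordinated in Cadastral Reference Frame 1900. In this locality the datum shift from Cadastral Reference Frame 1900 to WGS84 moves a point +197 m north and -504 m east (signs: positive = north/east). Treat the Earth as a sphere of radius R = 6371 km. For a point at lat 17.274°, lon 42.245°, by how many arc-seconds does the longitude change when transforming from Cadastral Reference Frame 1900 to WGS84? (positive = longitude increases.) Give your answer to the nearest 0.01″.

Δλ = -17.09″

At latitude 17.274°, cos φ = 0.954896.
One radian of longitude at latitude φ spans R cos φ, so Δλ = ΔE / (R cos φ) = -504.0 / (6371000 × 0.954896) = -8.2845e-05 rad = -17.088″.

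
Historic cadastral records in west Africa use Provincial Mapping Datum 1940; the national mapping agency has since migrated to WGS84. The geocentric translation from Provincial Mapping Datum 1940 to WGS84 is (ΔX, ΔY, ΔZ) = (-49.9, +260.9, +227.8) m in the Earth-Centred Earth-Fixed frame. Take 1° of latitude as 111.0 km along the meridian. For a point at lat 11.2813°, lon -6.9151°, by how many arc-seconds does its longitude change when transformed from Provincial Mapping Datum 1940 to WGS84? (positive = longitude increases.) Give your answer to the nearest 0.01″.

sin φ = 0.195626, cos φ = 0.980679, sin λ = -0.120398, cos λ = 0.992726.
East component: ΔE = −sin λ·ΔX + cos λ·ΔY = −(-0.120398)(-49.9) + (0.992726)(260.9) = 252.99 m.
1° of latitude spans 111000 m; at latitude φ, 1° of longitude spans that × cos φ = 108855.3 m, so Δλ = 252.99 / 108855.3 × 3600 = 8.367″.

Δλ = 8.37″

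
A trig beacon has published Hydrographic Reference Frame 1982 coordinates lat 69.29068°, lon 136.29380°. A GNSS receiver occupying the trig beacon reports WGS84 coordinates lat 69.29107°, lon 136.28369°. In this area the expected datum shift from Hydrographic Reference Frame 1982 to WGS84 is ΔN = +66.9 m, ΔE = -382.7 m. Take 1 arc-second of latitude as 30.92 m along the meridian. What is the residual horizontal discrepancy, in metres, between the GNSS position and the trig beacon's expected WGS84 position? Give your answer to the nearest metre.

Observed coordinate differences: Δφ = +0.00039°, Δλ = -0.01011°.
Converting to metres (1° lat = 111312 m, cos φ = 0.353627): observed ΔN = 43.4 m, observed ΔE = -398.0 m.
Subtracting the expected shift leaves a residual of 43.4 − (66.9) = -23.5 m north and -398.0 − (-382.7) = -15.3 m east.
Residual distance = √((-23.5)² + (-15.3)²) = 28.0 m.

28 m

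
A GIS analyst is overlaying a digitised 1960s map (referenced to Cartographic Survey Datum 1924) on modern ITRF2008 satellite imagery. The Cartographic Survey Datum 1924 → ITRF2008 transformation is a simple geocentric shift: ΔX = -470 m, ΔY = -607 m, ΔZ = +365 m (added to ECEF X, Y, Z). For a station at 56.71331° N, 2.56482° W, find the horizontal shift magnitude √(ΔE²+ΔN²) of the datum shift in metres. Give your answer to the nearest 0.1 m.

847.8 m

The local east axis at (φ, λ) is (−sin λ, cos λ, 0), so ΔE = −sin(-2.56482°)·(-470) + cos(-2.56482°)·(-607) = -627.42 m.
The local north axis is (−sin φ cos λ, −sin φ sin λ, cos φ), giving ΔN = 392.496 − 22.707 + 200.322 = 570.11 m.
Horizontal magnitude = √(ΔE² + ΔN²) = √((-627.42)² + 570.11²) = 847.76 m.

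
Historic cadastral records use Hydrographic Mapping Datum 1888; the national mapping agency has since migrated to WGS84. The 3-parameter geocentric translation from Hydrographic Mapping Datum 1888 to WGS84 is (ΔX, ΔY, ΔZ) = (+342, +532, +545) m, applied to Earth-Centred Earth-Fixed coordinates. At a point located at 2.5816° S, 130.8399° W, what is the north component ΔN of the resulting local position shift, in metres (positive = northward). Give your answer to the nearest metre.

ΔN = 516 m

The local north axis is (−sin φ cos λ, −sin φ sin λ, cos φ), giving ΔN = -10.074 − 18.129 + 544.447 = 516.24 m.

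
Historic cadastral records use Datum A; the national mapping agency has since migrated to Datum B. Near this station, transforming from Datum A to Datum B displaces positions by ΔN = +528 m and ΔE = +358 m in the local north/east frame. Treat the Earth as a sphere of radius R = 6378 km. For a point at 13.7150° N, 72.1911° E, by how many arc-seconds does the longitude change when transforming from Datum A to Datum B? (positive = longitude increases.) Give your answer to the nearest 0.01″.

Δλ = 11.92″

At latitude 13.7150°, cos φ = 0.971487.
One radian of longitude at latitude φ spans R cos φ, so Δλ = ΔE / (R cos φ) = 358.0 / (6378000 × 0.971487) = 5.7778e-05 rad = 11.918″.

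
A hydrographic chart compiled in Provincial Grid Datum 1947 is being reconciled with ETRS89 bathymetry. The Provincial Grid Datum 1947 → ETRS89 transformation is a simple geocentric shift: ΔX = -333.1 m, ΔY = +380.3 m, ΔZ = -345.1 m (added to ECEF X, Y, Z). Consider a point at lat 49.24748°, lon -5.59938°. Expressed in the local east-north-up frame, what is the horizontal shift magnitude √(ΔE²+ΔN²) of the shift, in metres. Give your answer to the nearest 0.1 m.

At φ = 49.24748°, λ = -5.59938°: sin φ = 0.757536, cos φ = 0.652793, sin λ = -0.097572, cos λ = 0.995228.
ΔE = −sin λ·ΔX + cos λ·ΔY = −(-0.097572)·(-333.1) + (0.995228)·(380.3) = 345.98 m.
ΔN = −sin φ cos λ·ΔX − sin φ sin λ·ΔY + cos φ·ΔZ = −(0.757536)(0.995228)(-333.1) − (0.757536)(-0.097572)(380.3) + (0.652793)(-345.1) = 53.96 m.
Horizontal magnitude = √(ΔE² + ΔN²) = √(345.98² + 53.96²) = 350.17 m.

350.2 m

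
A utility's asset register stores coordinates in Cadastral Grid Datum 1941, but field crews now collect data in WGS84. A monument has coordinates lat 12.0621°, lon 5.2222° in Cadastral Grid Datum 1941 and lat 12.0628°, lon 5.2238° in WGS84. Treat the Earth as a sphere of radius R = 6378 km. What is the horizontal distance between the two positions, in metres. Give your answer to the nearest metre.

Δφ = 12.0628° − 12.0621° = +0.0007°; Δλ = 5.2238° − 5.2222° = +0.0016°.
1° along a meridian = πR/180 = 111317 m.
ΔN = Δφ × 111317 = 77.9 m; ΔE = Δλ × 111317 × cos(12.0621°) = +0.0016 × 111317 × 0.977922 = 174.2 m.
Distance = √(ΔE² + ΔN²) = √(174.2² + 77.9²) = 190.8 m.

191 m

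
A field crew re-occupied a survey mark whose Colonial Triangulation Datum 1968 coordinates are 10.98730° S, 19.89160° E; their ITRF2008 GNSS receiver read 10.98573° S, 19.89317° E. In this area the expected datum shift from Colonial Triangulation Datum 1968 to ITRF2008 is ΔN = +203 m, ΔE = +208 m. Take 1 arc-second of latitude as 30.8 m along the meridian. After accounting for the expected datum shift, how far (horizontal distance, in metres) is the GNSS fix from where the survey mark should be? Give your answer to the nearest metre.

47 m

Observed coordinate differences: Δφ = +0.00157°, Δλ = +0.00157°.
Converting to metres (1° lat = 110880 m, cos φ = 0.981669): observed ΔN = 174.1 m, observed ΔE = 170.9 m.
Subtracting the expected shift leaves a residual of 174.1 − (203) = -28.9 m north and 170.9 − (208) = -37.1 m east.
Residual distance = √((-28.9)² + (-37.1)²) = 47.0 m.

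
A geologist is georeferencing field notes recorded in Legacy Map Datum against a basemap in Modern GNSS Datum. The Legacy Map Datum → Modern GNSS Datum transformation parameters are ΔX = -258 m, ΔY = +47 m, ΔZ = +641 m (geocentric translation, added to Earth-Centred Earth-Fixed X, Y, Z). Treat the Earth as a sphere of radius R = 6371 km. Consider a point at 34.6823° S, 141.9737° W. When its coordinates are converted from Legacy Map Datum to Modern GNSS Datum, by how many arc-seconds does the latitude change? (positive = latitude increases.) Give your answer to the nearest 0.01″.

Δφ = 20.28″

sin φ = -0.569026, cos φ = 0.822320, sin λ = -0.616023, cos λ = -0.787728.
North component: ΔN = −sin φ cos λ·ΔX − sin φ sin λ·ΔY + cos φ·ΔZ = −(-0.569026)(-0.787728)(-258) − (-0.569026)(-0.616023)(47) + (0.822320)(641) = 626.28 m.
1° of latitude spans πR/180 = 111195 m, so Δφ = 626.28 / 111195 × 3600 = 20.276″.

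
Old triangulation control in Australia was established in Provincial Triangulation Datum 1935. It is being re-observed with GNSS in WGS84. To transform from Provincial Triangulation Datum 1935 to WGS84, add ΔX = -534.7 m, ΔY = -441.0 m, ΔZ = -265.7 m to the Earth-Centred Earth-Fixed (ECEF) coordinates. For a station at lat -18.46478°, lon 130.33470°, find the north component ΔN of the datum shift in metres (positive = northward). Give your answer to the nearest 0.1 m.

ΔN = -248.9 m

The local north axis is (−sin φ cos λ, −sin φ sin λ, cos φ), giving ΔN = 109.613 − 106.470 − 252.021 = -248.88 m.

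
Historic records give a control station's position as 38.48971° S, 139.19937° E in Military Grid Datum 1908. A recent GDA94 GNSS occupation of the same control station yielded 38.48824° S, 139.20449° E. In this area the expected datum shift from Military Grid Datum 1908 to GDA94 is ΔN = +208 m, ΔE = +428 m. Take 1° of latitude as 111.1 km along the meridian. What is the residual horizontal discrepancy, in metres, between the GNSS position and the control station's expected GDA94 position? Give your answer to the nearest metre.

Observed coordinate differences: Δφ = +0.00147°, Δλ = +0.00512°.
Converting to metres (1° lat = 111100 m, cos φ = 0.782720): observed ΔN = 163.3 m, observed ΔE = 445.2 m.
Subtracting the expected shift leaves a residual of 163.3 − (208) = -44.7 m north and 445.2 − (428) = 17.2 m east.
Residual distance = √((-44.7)² + 17.2²) = 47.9 m.

48 m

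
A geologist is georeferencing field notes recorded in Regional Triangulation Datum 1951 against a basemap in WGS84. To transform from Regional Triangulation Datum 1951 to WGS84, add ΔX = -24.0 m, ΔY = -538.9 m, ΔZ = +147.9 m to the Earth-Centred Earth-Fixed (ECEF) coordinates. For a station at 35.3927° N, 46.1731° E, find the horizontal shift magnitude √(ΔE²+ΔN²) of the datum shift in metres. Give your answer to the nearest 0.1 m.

502.9 m

At φ = 35.3927°, λ = 46.1731°: sin φ = 0.579177, cos φ = 0.815202, sin λ = 0.721435, cos λ = 0.692482.
ΔE = −sin λ·ΔX + cos λ·ΔY = −(0.721435)·(-24.0) + (0.692482)·(-538.9) = -355.86 m.
ΔN = −sin φ cos λ·ΔX − sin φ sin λ·ΔY + cos φ·ΔZ = −(0.579177)(0.692482)(-24.0) − (0.579177)(0.721435)(-538.9) + (0.815202)(147.9) = 355.37 m.
Horizontal magnitude = √(ΔE² + ΔN²) = √((-355.86)² + 355.37²) = 502.92 m.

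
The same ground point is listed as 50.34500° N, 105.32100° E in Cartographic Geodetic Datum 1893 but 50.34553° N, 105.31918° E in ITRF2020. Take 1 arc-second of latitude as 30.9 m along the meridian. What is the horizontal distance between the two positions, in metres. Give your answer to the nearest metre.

Δφ = 50.34553° − 50.34500° = +0.00053°; Δλ = 105.31918° − 105.32100° = -0.00182°.
1° of latitude = 3600 × 30.90 = 111240 m.
ΔN = Δφ × 111240 = 59.0 m; ΔE = Δλ × 111240 × cos(50.34500°) = -0.00182 × 111240 × 0.638163 = -129.2 m.
Distance = √(ΔE² + ΔN²) = √((-129.2)² + 59.0²) = 142.0 m.

142 m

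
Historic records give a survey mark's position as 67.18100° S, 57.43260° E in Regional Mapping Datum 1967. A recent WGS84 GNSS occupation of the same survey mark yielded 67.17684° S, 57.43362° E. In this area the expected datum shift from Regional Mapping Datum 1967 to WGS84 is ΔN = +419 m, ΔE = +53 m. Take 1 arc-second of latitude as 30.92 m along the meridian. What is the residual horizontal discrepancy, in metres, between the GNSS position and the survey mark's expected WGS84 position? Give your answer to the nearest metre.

45 m

Observed coordinate differences: Δφ = +0.00416°, Δλ = +0.00102°.
Converting to metres (1° lat = 111312 m, cos φ = 0.387821): observed ΔN = 463.1 m, observed ΔE = 44.0 m.
Subtracting the expected shift leaves a residual of 463.1 − (419) = 44.1 m north and 44.0 − (53) = -9.0 m east.
Residual distance = √(44.1² + (-9.0)²) = 45.0 m.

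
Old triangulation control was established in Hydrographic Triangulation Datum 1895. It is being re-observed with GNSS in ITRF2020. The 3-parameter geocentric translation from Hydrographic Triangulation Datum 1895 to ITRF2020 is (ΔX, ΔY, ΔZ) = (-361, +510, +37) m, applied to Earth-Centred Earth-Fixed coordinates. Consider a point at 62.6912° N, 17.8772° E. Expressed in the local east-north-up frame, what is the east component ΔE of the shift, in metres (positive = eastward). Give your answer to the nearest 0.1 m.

The local east axis at (φ, λ) is (−sin λ, cos λ, 0), so ΔE = −sin(17.8772°)·(-361) + cos(17.8772°)·510 = 596.19 m.

ΔE = 596.2 m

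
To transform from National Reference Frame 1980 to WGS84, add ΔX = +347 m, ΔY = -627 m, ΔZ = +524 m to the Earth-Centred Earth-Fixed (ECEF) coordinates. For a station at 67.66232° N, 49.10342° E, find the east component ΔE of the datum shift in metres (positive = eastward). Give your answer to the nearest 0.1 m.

ΔE = -672.8 m

The local east axis at (φ, λ) is (−sin λ, cos λ, 0), so ΔE = −sin(49.10342°)·347 + cos(49.10342°)·(-627) = -672.79 m.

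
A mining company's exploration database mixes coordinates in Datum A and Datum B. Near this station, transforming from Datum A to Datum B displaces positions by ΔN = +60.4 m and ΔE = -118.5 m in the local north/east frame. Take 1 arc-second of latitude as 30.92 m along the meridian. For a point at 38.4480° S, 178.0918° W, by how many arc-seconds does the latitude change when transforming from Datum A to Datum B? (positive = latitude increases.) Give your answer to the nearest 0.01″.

Δφ = 1.95″

1″ of latitude = 30.92 m, so Δφ = 60.4 / 30.92 = 1.953″.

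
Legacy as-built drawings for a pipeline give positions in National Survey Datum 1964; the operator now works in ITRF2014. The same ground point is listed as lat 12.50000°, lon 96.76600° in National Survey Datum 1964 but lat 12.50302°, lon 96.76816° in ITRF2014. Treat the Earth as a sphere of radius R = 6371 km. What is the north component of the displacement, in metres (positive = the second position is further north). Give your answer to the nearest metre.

ΔN = 336 m

Δφ = 12.50302° − 12.50000° = +0.00302°; Δλ = 96.76816° − 96.76600° = +0.00216°.
1° along a meridian = πR/180 = 111195 m.
ΔN = Δφ × 111195 = 335.8 m; ΔE = Δλ × 111195 × cos(12.50000°) = +0.00216 × 111195 × 0.976296 = 234.5 m.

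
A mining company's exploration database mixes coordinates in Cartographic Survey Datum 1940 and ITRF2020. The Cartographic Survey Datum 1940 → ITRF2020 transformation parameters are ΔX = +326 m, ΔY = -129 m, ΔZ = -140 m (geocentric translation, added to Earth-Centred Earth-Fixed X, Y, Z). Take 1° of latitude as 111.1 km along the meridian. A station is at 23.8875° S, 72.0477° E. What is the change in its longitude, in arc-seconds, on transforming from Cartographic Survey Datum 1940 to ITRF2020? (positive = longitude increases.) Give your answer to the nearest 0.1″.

sin φ = -0.404942, cos φ = 0.914342, sin λ = 0.951313, cos λ = 0.308225.
East component: ΔE = −sin λ·ΔX + cos λ·ΔY = −(0.951313)(326) + (0.308225)(-129) = -349.89 m.
1° of latitude spans 111100 m; at latitude φ, 1° of longitude spans that × cos φ = 101583.4 m, so Δλ = -349.89 / 101583.4 × 3600 = -12.400″.

Δλ = -12.4″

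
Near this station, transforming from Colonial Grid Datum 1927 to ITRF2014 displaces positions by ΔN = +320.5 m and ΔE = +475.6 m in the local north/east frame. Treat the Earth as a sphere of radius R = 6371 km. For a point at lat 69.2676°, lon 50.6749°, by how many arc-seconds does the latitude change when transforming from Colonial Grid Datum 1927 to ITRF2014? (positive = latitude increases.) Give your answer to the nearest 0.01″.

On a sphere of radius R, 1 rad of latitude = R, so Δφ = ΔN / R = 320.5 / 6371000 = 5.0306e-05 rad = 10.376″.

Δφ = 10.38″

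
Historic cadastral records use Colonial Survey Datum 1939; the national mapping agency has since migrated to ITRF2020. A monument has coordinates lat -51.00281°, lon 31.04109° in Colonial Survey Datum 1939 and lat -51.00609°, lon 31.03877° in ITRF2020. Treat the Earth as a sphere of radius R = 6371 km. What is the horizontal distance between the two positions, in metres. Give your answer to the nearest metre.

Δφ = -51.00609° − -51.00281° = -0.00328°; Δλ = 31.03877° − 31.04109° = -0.00232°.
1° along a meridian = πR/180 = 111195 m.
ΔN = Δφ × 111195 = -364.7 m; ΔE = Δλ × 111195 × cos(-51.00281°) = -0.00232 × 111195 × 0.629282 = -162.3 m.
Distance = √(ΔE² + ΔN²) = √((-162.3)² + (-364.7)²) = 399.2 m.

399 m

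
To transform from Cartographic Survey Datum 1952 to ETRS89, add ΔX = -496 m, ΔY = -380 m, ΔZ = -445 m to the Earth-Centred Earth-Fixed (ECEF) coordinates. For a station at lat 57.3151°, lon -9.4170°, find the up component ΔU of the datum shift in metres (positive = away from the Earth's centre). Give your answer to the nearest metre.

ΔU = -605 m

The local up (radial) axis is (cos φ cos λ, cos φ sin λ, sin φ), giving ΔU = -264.240 + 33.576 − 374.536 = -605.20 m.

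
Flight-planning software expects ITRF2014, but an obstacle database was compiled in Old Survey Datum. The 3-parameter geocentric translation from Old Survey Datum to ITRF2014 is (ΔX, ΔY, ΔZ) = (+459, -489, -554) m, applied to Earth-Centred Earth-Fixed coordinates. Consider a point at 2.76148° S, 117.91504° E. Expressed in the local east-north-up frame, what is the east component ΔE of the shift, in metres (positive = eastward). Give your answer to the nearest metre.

The local east axis at (φ, λ) is (−sin λ, cos λ, 0), so ΔE = −sin(117.91504°)·459 + cos(117.91504°)·(-489) = -176.66 m.

ΔE = -177 m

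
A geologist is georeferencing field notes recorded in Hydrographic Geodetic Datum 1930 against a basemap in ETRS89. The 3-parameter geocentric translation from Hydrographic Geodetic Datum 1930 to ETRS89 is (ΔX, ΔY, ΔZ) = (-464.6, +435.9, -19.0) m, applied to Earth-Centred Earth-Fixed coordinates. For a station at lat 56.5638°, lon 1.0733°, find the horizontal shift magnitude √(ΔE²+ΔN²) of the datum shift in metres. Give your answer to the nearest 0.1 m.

The local east axis at (φ, λ) is (−sin λ, cos λ, 0), so ΔE = −sin(1.0733°)·(-464.6) + cos(1.0733°)·435.9 = 444.53 m.
The local north axis is (−sin φ cos λ, −sin φ sin λ, cos φ), giving ΔN = 387.641 − 6.814 − 10.469 = 370.36 m.
Horizontal magnitude = √(ΔE² + ΔN²) = √(444.53² + 370.36²) = 578.59 m.

578.6 m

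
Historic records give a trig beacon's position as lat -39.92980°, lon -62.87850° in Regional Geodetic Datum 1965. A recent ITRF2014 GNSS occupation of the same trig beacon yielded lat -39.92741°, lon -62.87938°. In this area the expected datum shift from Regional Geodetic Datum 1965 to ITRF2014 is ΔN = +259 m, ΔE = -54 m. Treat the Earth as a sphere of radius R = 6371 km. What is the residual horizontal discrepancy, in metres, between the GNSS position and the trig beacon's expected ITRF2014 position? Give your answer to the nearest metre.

Observed coordinate differences: Δφ = +0.00239°, Δλ = -0.00088°.
Converting to metres (1° lat = 111195 m, cos φ = 0.766831): observed ΔN = 265.8 m, observed ΔE = -75.0 m.
Subtracting the expected shift leaves a residual of 265.8 − (259) = 6.8 m north and -75.0 − (-54) = -21.0 m east.
Residual distance = √(6.8² + (-21.0)²) = 22.1 m.

22 m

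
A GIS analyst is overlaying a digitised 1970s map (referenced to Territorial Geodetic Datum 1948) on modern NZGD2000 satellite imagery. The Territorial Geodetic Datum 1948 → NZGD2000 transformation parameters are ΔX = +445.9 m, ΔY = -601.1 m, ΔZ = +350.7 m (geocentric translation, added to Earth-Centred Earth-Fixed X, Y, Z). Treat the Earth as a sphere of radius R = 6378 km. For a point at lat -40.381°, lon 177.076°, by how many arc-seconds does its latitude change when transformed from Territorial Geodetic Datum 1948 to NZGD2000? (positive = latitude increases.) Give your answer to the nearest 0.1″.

Δφ = -1.3″

sin φ = -0.647867, cos φ = 0.761753, sin λ = 0.051011, cos λ = -0.998698.
North component: ΔN = −sin φ cos λ·ΔX − sin φ sin λ·ΔY + cos φ·ΔZ = −(-0.647867)(-0.998698)(445.9) − (-0.647867)(0.051011)(-601.1) + (0.761753)(350.7) = -41.23 m.
1° of latitude spans πR/180 = 111317 m, so Δφ = -41.23 / 111317 × 3600 = -1.333″.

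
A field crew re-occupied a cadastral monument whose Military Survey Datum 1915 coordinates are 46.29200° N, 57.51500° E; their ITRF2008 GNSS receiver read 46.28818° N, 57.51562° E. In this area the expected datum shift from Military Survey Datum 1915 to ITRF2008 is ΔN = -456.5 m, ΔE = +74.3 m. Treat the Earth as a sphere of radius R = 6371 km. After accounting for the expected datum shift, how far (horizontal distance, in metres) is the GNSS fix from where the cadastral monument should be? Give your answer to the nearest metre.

41 m

Observed coordinate differences: Δφ = -0.00382°, Δλ = +0.00062°.
Converting to metres (1° lat = 111195 m, cos φ = 0.690983): observed ΔN = -424.8 m, observed ΔE = 47.6 m.
Subtracting the expected shift leaves a residual of -424.8 − (-456.5) = 31.7 m north and 47.6 − (74.3) = -26.7 m east.
Residual distance = √(31.7² + (-26.7)²) = 41.4 m.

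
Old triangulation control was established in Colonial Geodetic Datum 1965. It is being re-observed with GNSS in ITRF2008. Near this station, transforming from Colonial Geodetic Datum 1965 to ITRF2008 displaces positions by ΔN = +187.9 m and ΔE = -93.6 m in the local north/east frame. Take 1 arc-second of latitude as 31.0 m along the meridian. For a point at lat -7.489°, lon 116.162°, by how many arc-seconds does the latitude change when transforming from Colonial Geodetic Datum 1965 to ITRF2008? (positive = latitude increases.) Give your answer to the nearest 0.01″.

1″ of latitude = 31.00 m, so Δφ = 187.9 / 31.00 = 6.061″.

Δφ = 6.06″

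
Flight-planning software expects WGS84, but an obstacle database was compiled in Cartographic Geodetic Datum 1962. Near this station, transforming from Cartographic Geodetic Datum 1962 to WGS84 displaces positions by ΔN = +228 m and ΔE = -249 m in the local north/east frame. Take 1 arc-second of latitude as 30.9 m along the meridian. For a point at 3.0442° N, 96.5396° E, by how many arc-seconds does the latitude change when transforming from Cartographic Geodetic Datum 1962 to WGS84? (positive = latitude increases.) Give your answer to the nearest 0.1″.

1″ of latitude = 30.90 m, so Δφ = 228.0 / 30.90 = 7.379″.

Δφ = 7.4″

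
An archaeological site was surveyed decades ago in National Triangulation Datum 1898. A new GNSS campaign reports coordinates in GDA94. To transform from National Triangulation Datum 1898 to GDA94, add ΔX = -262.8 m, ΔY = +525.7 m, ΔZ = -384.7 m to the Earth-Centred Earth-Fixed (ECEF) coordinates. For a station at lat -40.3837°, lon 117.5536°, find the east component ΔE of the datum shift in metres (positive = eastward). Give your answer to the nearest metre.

ΔE = -10 m

At φ = -40.3837°, λ = 117.5536°: sin φ = -0.647903, cos φ = 0.761723, sin λ = 0.886578, cos λ = -0.462578.
ΔE = −sin λ·ΔX + cos λ·ΔY = −(0.886578)·(-262.8) + (-0.462578)·(525.7) = -10.18 m.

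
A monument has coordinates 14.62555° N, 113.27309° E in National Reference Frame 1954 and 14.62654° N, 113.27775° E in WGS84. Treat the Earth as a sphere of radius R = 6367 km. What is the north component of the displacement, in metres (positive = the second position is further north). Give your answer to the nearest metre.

ΔN = 110 m

Δφ = 14.62654° − 14.62555° = +0.00099°; Δλ = 113.27775° − 113.27309° = +0.00466°.
1° along a meridian = πR/180 = 111125 m.
ΔN = Δφ × 111125 = 110.0 m; ΔE = Δλ × 111125 × cos(14.62555°) = +0.00466 × 111125 × 0.967597 = 501.1 m.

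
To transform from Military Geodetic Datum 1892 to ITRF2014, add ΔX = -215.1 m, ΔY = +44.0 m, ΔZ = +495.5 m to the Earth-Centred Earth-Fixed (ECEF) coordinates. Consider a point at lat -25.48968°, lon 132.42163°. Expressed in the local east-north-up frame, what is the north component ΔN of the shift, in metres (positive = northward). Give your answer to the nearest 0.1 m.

At φ = -25.48968°, λ = 132.42163°: sin φ = -0.430349, cos φ = 0.902663, sin λ = 0.738201, cos λ = -0.674581.
ΔN = −sin φ cos λ·ΔX − sin φ sin λ·ΔY + cos φ·ΔZ = −(-0.430349)(-0.674581)(-215.1) − (-0.430349)(0.738201)(44.0) + (0.902663)(495.5) = 523.69 m.

ΔN = 523.7 m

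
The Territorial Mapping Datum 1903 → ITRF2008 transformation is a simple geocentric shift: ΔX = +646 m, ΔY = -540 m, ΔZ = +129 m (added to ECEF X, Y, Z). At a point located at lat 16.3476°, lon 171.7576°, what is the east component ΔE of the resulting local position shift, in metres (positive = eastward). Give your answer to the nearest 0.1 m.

ΔE = 441.8 m

At φ = 16.3476°, λ = 171.7576°: sin φ = 0.281464, cos φ = 0.959572, sin λ = 0.143361, cos λ = -0.989670.
ΔE = −sin λ·ΔX + cos λ·ΔY = −(0.143361)·(646) + (-0.989670)·(-540) = 441.81 m.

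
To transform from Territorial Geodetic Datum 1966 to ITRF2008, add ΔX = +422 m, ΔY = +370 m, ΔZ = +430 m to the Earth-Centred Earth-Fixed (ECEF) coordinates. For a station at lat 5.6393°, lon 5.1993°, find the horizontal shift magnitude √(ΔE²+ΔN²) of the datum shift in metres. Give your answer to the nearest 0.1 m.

506.0 m

The local east axis at (φ, λ) is (−sin λ, cos λ, 0), so ΔE = −sin(5.1993°)·422 + cos(5.1993°)·370 = 330.24 m.
The local north axis is (−sin φ cos λ, −sin φ sin λ, cos φ), giving ΔN = -41.297 − 3.295 + 427.919 = 383.33 m.
Horizontal magnitude = √(ΔE² + ΔN²) = √(330.24² + 383.33²) = 505.96 m.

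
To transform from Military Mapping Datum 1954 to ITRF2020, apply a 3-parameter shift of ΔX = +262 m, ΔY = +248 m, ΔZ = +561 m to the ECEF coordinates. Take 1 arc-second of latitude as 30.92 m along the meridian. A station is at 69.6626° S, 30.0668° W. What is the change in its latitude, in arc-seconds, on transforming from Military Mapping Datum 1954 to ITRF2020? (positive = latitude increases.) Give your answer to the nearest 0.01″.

Δφ = 9.41″

sin φ = -0.937662, cos φ = 0.347548, sin λ = -0.501009, cos λ = 0.865442.
North component: ΔN = −sin φ cos λ·ΔX − sin φ sin λ·ΔY + cos φ·ΔZ = −(-0.937662)(0.865442)(262) − (-0.937662)(-0.501009)(248) + (0.347548)(561) = 291.08 m.
1° of latitude spans 3600 × 30.92 = 111312 m, so Δφ = 291.08 / 111312 × 3600 = 9.414″.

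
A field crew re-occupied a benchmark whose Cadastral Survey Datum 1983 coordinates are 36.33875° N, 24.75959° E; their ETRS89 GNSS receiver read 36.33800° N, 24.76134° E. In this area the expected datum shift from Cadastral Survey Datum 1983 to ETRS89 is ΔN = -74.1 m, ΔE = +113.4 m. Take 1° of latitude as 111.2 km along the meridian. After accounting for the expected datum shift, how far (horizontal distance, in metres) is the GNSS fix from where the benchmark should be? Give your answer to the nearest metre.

Observed coordinate differences: Δφ = -0.00075°, Δλ = +0.00175°.
Converting to metres (1° lat = 111200 m, cos φ = 0.805528): observed ΔN = -83.4 m, observed ΔE = 156.8 m.
Subtracting the expected shift leaves a residual of -83.4 − (-74.1) = -9.3 m north and 156.8 − (113.4) = 43.4 m east.
Residual distance = √((-9.3)² + 43.4²) = 44.3 m.

44 m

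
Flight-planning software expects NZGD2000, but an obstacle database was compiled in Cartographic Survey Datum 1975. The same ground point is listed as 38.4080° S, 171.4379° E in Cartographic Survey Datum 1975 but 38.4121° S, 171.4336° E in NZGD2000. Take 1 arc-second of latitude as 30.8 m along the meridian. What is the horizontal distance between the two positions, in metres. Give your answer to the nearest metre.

588 m

Δφ = -38.4121° − -38.4080° = -0.0041°; Δλ = 171.4336° − 171.4379° = -0.0043°.
1° of latitude = 3600 × 30.80 = 110880 m.
ΔN = Δφ × 110880 = -454.6 m; ΔE = Δλ × 110880 × cos(-38.4080°) = -0.0043 × 110880 × 0.783607 = -373.6 m.
Distance = √(ΔE² + ΔN²) = √((-373.6)² + (-454.6)²) = 588.4 m.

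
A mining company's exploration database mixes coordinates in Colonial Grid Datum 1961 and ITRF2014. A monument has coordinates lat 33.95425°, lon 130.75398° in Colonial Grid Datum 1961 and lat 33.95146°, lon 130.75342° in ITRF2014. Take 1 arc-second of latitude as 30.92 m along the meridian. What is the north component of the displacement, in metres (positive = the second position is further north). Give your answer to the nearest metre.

Δφ = 33.95146° − 33.95425° = -0.00279°; Δλ = 130.75342° − 130.75398° = -0.00056°.
1° of latitude = 3600 × 30.92 = 111312 m.
ΔN = Δφ × 111312 = -310.6 m; ΔE = Δλ × 111312 × cos(33.95425°) = -0.00056 × 111312 × 0.829484 = -51.7 m.

ΔN = -311 m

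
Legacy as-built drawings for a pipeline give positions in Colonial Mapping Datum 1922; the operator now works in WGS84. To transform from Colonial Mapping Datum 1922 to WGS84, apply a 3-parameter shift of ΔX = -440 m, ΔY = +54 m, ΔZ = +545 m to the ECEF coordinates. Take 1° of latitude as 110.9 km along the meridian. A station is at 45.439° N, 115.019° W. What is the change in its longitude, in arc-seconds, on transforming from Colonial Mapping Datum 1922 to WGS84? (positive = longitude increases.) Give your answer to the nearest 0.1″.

sin φ = 0.712504, cos φ = 0.701668, sin λ = -0.906168, cos λ = -0.422919.
East component: ΔE = −sin λ·ΔX + cos λ·ΔY = −(-0.906168)(-440) + (-0.422919)(54) = -421.55 m.
1° of latitude spans 110900 m; at latitude φ, 1° of longitude spans that × cos φ = 77815.0 m, so Δλ = -421.55 / 77815.0 × 3600 = -19.502″.

Δλ = -19.5″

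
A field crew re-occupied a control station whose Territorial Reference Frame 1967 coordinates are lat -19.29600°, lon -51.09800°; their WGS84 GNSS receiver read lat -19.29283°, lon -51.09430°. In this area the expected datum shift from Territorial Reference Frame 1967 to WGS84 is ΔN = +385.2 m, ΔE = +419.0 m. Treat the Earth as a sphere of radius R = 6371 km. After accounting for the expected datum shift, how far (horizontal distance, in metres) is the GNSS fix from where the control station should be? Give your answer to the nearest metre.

Observed coordinate differences: Δφ = +0.00317°, Δλ = +0.00370°.
Converting to metres (1° lat = 111195 m, cos φ = 0.943824): observed ΔN = 352.5 m, observed ΔE = 388.3 m.
Subtracting the expected shift leaves a residual of 352.5 − (385.2) = -32.7 m north and 388.3 − (419.0) = -30.7 m east.
Residual distance = √((-32.7)² + (-30.7)²) = 44.9 m.

45 m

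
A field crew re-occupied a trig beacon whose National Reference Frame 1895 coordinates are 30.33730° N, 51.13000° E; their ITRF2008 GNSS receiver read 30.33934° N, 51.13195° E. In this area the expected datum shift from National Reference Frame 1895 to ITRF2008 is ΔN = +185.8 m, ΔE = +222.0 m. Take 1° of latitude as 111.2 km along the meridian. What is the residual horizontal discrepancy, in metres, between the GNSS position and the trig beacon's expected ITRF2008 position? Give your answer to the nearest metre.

Observed coordinate differences: Δφ = +0.00204°, Δλ = +0.00195°.
Converting to metres (1° lat = 111200 m, cos φ = 0.863067): observed ΔN = 226.8 m, observed ΔE = 187.1 m.
Subtracting the expected shift leaves a residual of 226.8 − (185.8) = 41.0 m north and 187.1 − (222.0) = -34.9 m east.
Residual distance = √(41.0² + (-34.9)²) = 53.8 m.

54 m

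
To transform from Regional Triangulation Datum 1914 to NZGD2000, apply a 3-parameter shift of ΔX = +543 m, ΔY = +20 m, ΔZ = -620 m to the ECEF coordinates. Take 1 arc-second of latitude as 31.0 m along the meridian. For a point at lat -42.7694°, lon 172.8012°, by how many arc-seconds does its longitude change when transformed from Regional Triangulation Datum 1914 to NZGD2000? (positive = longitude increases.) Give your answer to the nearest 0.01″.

sin φ = -0.679049, cos φ = 0.734093, sin λ = 0.125312, cos λ = -0.992117.
East component: ΔE = −sin λ·ΔX + cos λ·ΔY = −(0.125312)(543) + (-0.992117)(20) = -87.89 m.
1° of latitude spans 3600 × 31.00 = 111600 m; at latitude φ, 1° of longitude spans that × cos φ = 81924.7 m, so Δλ = -87.89 / 81924.7 × 3600 = -3.862″.

Δλ = -3.86″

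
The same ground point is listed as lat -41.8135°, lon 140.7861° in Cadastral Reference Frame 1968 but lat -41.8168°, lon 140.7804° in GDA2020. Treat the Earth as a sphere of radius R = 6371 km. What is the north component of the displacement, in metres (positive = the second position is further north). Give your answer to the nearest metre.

ΔN = -367 m

Δφ = -41.8168° − -41.8135° = -0.0033°; Δλ = 140.7804° − 140.7861° = -0.0057°.
1° along a meridian = πR/180 = 111195 m.
ΔN = Δφ × 111195 = -366.9 m; ΔE = Δλ × 111195 × cos(-41.8135°) = -0.0057 × 111195 × 0.745319 = -472.4 m.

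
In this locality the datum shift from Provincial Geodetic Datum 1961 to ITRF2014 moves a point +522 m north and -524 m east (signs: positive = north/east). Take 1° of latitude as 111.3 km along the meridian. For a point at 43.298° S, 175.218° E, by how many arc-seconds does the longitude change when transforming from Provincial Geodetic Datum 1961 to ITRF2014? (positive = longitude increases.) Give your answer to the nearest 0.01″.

At latitude -43.298°, cos φ = 0.727797.
1° of longitude at this latitude = 111.3 × cos φ = 81.00 km, so Δλ = -524.0 / 81003.8 = -0.0064688° = -23.288″.

Δλ = -23.29″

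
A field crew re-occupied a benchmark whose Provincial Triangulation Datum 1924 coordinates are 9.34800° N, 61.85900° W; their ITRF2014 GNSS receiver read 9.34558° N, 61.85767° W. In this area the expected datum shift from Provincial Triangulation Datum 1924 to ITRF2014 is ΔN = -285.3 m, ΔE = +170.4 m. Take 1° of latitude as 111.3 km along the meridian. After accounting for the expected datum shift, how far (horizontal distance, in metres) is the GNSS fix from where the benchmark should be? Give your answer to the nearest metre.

29 m

Observed coordinate differences: Δφ = -0.00242°, Δλ = +0.00133°.
Converting to metres (1° lat = 111300 m, cos φ = 0.986720): observed ΔN = -269.3 m, observed ΔE = 146.1 m.
Subtracting the expected shift leaves a residual of -269.3 − (-285.3) = 16.0 m north and 146.1 − (170.4) = -24.3 m east.
Residual distance = √(16.0² + (-24.3)²) = 29.1 m.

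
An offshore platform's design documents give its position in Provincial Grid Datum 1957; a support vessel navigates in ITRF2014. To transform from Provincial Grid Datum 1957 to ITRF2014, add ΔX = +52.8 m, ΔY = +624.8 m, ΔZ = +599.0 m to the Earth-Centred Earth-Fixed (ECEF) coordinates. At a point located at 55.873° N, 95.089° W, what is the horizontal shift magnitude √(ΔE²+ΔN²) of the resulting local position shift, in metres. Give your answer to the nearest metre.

At φ = 55.873°, λ = -95.089°: sin φ = 0.827796, cos φ = 0.561029, sin λ = -0.996058, cos λ = -0.088703.
ΔE = −sin λ·ΔX + cos λ·ΔY = −(-0.996058)·(52.8) + (-0.088703)·(624.8) = -2.83 m.
ΔN = −sin φ cos λ·ΔX − sin φ sin λ·ΔY + cos φ·ΔZ = −(0.827796)(-0.088703)(52.8) − (0.827796)(-0.996058)(624.8) + (0.561029)(599.0) = 855.10 m.
Horizontal magnitude = √(ΔE² + ΔN²) = √((-2.83)² + 855.10²) = 855.11 m.

855 m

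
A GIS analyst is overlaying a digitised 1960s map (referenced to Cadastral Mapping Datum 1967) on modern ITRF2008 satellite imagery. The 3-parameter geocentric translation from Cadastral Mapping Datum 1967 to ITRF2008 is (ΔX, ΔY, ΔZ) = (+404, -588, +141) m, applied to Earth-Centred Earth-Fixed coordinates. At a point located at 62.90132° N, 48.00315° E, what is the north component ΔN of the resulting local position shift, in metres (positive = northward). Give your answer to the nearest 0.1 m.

ΔN = 212.6 m

The local north axis is (−sin φ cos λ, −sin φ sin λ, cos φ), giving ΔN = -240.638 + 389.019 + 64.229 = 212.61 m.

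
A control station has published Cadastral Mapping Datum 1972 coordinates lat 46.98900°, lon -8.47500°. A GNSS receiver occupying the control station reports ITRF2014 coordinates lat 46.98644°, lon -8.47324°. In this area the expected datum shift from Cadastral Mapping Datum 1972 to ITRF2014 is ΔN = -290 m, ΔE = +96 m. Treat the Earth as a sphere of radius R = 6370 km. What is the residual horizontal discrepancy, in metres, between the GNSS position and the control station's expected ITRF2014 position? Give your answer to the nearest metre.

38 m

Observed coordinate differences: Δφ = -0.00256°, Δλ = +0.00176°.
Converting to metres (1° lat = 111177 m, cos φ = 0.682139): observed ΔN = -284.6 m, observed ΔE = 133.5 m.
Subtracting the expected shift leaves a residual of -284.6 − (-290) = 5.4 m north and 133.5 − (96) = 37.5 m east.
Residual distance = √(5.4² + 37.5²) = 37.9 m.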